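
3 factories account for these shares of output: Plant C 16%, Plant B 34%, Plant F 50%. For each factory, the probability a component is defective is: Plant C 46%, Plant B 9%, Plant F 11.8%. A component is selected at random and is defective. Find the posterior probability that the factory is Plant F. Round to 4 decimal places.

0.3615

By Bayes' rule, posterior ∝ prior × likelihood:
  Plant C: 0.16 × 0.46 = 0.0736
  Plant B: 0.34 × 0.09 = 0.0306
  Plant F: 0.5 × 0.118 = 0.059
Total = 0.1632.
P(Plant F | evidence) = 0.059 / 0.1632 ≈ 0.3615.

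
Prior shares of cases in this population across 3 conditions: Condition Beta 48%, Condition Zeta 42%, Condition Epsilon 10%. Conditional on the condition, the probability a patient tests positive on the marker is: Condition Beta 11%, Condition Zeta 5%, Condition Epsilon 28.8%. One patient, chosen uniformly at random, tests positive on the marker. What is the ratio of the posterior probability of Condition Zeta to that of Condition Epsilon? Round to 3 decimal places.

Unnormalized posteriors (prior × likelihood):
  Condition Beta: 0.48 × 0.11 = 0.0528
  Condition Zeta: 0.42 × 0.05 = 0.021
  Condition Epsilon: 0.1 × 0.288 = 0.0288
Normalizing constant = 0.1026.
The ratio is 0.021 / 0.0288 (the normalizer cancels) = 0.729.

0.729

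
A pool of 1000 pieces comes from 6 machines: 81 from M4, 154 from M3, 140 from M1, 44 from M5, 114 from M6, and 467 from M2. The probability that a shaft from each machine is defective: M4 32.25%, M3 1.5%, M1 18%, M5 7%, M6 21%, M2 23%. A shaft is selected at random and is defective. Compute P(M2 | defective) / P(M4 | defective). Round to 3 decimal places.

4.112

Prior × likelihood for each hypothesis:
  M4: 0.081 × 0.3225 = 0.0261225
  M3: 0.154 × 0.015 = 0.00231
  M1: 0.14 × 0.18 = 0.0252
  M5: 0.044 × 0.07 = 0.00308
  M6: 0.114 × 0.21 = 0.02394
  M2: 0.467 × 0.23 = 0.10741
Normalizing constant = 0.1880625.
The ratio is 0.10741 / 0.0261225 (the normalizer cancels) = 4.112.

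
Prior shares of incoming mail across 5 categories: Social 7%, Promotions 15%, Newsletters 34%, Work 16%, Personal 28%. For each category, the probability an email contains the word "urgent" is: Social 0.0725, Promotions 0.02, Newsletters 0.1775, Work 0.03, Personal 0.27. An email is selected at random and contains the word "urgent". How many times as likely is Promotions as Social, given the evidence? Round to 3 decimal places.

0.591

Compute prior × likelihood for every hypothesis:
  Social: 0.07 × 0.0725 = 0.005075
  Promotions: 0.15 × 0.02 = 0.003
  Newsletters: 0.34 × 0.1775 = 0.06035
  Work: 0.16 × 0.03 = 0.0048
  Personal: 0.28 × 0.27 = 0.0756
Sum = 0.148825.
The ratio is 0.003 / 0.005075 (the normalizer cancels) = 0.591.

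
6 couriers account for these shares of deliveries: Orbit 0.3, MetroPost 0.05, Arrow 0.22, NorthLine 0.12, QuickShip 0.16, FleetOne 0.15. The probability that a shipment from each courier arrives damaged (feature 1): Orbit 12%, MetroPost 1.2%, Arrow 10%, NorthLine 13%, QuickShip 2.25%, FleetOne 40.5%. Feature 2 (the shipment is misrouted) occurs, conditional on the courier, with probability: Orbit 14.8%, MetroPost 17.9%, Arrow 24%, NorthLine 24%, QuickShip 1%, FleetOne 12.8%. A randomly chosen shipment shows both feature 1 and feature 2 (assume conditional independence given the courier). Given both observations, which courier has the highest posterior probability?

Prior × likelihood for each hypothesis:
  Orbit: 0.3 × 0.12 × 0.148 = 0.005328
  MetroPost: 0.05 × 0.012 × 0.179 = 0.0001074
  Arrow: 0.22 × 0.1 × 0.24 = 0.00528
  NorthLine: 0.12 × 0.13 × 0.24 = 0.003744
  QuickShip: 0.16 × 0.0225 × 0.01 = 0.000036
  FleetOne: 0.15 × 0.405 × 0.128 = 0.007776
Total = 0.0222714.
Largest term belongs to FleetOne, so FleetOne is most probable.

FleetOne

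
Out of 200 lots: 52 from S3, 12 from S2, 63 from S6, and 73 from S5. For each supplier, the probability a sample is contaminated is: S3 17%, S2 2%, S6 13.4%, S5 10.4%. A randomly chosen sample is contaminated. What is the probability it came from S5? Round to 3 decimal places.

0.302

Prior × likelihood for each hypothesis:
  S3: 0.26 × 0.17 = 0.0442
  S2: 0.06 × 0.02 = 0.0012
  S6: 0.315 × 0.134 = 0.04221
  S5: 0.365 × 0.104 = 0.03796
Total = 0.12557.
P(S5 | evidence) = 0.03796 / 0.12557 ≈ 0.302.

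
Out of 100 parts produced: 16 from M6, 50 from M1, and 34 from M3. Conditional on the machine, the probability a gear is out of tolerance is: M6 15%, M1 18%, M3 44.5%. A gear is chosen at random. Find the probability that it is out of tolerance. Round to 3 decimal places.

0.265

Unnormalized posteriors (prior × likelihood):
  M6: 0.16 × 0.15 = 0.024
  M1: 0.5 × 0.18 = 0.09
  M3: 0.34 × 0.445 = 0.1513
P(oversize) = 0.024 + 0.09 + 0.1513 = 0.2653 → 0.265.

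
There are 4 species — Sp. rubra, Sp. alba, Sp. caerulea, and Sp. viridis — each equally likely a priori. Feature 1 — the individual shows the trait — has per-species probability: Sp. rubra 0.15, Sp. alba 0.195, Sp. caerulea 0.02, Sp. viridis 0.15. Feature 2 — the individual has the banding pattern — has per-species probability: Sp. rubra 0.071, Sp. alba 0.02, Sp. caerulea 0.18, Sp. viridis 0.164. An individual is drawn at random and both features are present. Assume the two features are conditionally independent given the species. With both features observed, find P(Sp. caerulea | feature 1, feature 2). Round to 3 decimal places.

0.084

With a uniform prior (1/4 each), posterior ∝ likelihood:
  Sp. rubra: 0.15 × 0.071 = 0.01065
  Sp. alba: 0.195 × 0.02 = 0.0039
  Sp. caerulea: 0.02 × 0.18 = 0.0036
  Sp. viridis: 0.15 × 0.164 = 0.0246
Normalizing constant = 0.04275.
P(Sp. caerulea | evidence) = 0.0036 / 0.04275 ≈ 0.084.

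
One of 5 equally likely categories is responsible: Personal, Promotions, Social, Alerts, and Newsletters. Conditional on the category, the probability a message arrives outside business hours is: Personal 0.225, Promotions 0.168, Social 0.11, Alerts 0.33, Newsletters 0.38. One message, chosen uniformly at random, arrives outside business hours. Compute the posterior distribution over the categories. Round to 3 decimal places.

Since the prior is uniform, the posterior is proportional to the likelihood:
  Personal: 0.225
  Promotions: 0.168
  Social: 0.11
  Alerts: 0.33
  Newsletters: 0.38
Total = 1.213.
P(Personal | off-hours) = 0.225/1.213 ≈ 0.185
P(Promotions | off-hours) = 0.168/1.213 ≈ 0.138
P(Social | off-hours) = 0.11/1.213 ≈ 0.091
P(Alerts | off-hours) = 0.33/1.213 ≈ 0.272
P(Newsletters | off-hours) = 0.38/1.213 ≈ 0.313

Personal 0.185, Promotions 0.138, Social 0.091, Alerts 0.272, Newsletters 0.313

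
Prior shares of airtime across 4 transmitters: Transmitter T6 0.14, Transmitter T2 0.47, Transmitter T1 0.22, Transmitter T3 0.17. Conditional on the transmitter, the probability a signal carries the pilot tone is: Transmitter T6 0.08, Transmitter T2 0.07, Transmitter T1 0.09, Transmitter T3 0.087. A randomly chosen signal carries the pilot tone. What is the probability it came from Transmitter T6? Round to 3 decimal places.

By Bayes' rule, posterior ∝ prior × likelihood:
  Transmitter T6: 0.14 × 0.08 = 0.0112
  Transmitter T2: 0.47 × 0.07 = 0.0329
  Transmitter T1: 0.22 × 0.09 = 0.0198
  Transmitter T3: 0.17 × 0.087 = 0.01479
Normalizing constant = 0.07869.
P(Transmitter T6 | evidence) = 0.0112 / 0.07869 ≈ 0.142.

0.142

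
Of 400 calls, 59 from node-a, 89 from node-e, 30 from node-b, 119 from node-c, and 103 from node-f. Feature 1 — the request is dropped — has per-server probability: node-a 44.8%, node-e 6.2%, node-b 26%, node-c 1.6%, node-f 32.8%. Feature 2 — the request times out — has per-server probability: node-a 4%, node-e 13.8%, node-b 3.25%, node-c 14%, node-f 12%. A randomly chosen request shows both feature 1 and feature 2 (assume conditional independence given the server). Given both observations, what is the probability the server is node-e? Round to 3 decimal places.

0.119

Prior × likelihood for each hypothesis:
  node-a: 0.1475 × 0.448 × 0.04 = 0.0026432
  node-e: 0.2225 × 0.062 × 0.138 = 0.00190371
  node-b: 0.075 × 0.26 × 0.0325 = 0.00063375
  node-c: 0.2975 × 0.016 × 0.14 = 0.0006664
  node-f: 0.2575 × 0.328 × 0.12 = 0.0101352
Total = 0.01598226.
P(node-e | evidence) = 0.00190371 / 0.01598226 ≈ 0.119.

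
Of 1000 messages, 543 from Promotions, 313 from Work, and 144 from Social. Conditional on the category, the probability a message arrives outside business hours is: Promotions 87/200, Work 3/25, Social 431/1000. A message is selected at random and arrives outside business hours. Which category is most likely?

Unnormalized posteriors (prior × likelihood):
  Promotions: 0.543 × 0.435 = 0.236205
  Work: 0.313 × 0.12 = 0.03756
  Social: 0.144 × 0.431 = 0.062064
Normalizing constant = 0.335829.
Largest term belongs to Promotions, so Promotions is most probable.

Promotions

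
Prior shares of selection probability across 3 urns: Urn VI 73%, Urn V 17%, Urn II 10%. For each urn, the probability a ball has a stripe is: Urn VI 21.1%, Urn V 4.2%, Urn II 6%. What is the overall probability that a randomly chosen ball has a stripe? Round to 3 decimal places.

By Bayes' rule, posterior ∝ prior × likelihood:
  Urn VI: 0.73 × 0.211 = 0.15403
  Urn V: 0.17 × 0.042 = 0.00714
  Urn II: 0.1 × 0.06 = 0.006
P(striped) = 0.15403 + 0.00714 + 0.006 = 0.16717 → 0.167.

0.167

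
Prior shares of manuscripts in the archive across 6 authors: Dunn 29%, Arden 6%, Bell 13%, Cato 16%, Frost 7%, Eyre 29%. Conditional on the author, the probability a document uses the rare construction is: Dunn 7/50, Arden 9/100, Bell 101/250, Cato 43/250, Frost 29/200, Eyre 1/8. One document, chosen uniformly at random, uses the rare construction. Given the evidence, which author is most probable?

Bell

Unnormalized posteriors (prior × likelihood):
  Dunn: 0.29 × 0.14 = 0.0406
  Arden: 0.06 × 0.09 = 0.0054
  Bell: 0.13 × 0.404 = 0.05252
  Cato: 0.16 × 0.172 = 0.02752
  Frost: 0.07 × 0.145 = 0.01015
  Eyre: 0.29 × 0.125 = 0.03625
Total = 0.17244.
Largest term belongs to Bell, so Bell is most probable.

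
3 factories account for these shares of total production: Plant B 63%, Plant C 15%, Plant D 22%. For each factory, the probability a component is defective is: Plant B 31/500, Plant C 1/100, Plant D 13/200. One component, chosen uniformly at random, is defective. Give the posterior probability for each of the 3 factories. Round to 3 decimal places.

Unnormalized posteriors (prior × likelihood):
  Plant B: 0.63 × 0.062 = 0.03906
  Plant C: 0.15 × 0.01 = 0.0015
  Plant D: 0.22 × 0.065 = 0.0143
Total = 0.05486.
P(Plant B | defective) = 0.03906/0.05486 ≈ 0.712
P(Plant C | defective) = 0.0015/0.05486 ≈ 0.027
P(Plant D | defective) = 0.0143/0.05486 ≈ 0.261

Plant B 0.712, Plant C 0.027, Plant D 0.261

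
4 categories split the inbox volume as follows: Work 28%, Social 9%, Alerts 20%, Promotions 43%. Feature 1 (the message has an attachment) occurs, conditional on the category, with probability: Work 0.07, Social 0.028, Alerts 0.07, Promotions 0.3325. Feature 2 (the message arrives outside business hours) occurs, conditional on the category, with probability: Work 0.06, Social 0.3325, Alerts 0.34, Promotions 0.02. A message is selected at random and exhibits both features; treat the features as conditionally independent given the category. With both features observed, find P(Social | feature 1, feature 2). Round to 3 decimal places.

0.087

Prior × likelihood for each hypothesis:
  Work: 0.28 × 0.07 × 0.06 = 0.001176
  Social: 0.09 × 0.028 × 0.3325 = 0.0008379
  Alerts: 0.2 × 0.07 × 0.34 = 0.00476
  Promotions: 0.43 × 0.3325 × 0.02 = 0.0028595
Sum = 0.0096334.
P(Social | evidence) = 0.0008379 / 0.0096334 ≈ 0.087.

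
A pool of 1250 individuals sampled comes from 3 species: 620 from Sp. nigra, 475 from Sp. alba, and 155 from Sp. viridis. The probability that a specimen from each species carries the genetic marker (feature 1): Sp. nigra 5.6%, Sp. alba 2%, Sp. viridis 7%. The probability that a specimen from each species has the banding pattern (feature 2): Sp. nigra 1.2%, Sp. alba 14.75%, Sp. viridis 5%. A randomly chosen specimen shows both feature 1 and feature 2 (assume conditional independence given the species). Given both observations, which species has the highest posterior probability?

Sp. alba

Prior × likelihood for each hypothesis:
  Sp. nigra: 0.496 × 0.056 × 0.012 = 0.000333312
  Sp. alba: 0.38 × 0.02 × 0.1475 = 0.001121
  Sp. viridis: 0.124 × 0.07 × 0.05 = 0.000434
Sum = 0.001888312.
Largest term belongs to Sp. alba, so Sp. alba is most probable.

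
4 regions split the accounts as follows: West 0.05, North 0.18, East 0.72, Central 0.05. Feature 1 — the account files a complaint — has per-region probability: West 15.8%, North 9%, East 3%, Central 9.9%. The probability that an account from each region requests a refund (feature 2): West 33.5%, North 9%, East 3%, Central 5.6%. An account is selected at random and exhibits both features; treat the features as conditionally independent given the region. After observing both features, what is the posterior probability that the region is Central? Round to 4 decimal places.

By Bayes' rule, posterior ∝ prior × likelihood:
  West: 0.05 × 0.158 × 0.335 = 0.0026465
  North: 0.18 × 0.09 × 0.09 = 0.001458
  East: 0.72 × 0.03 × 0.03 = 0.000648
  Central: 0.05 × 0.099 × 0.056 = 0.0002772
Normalizing constant = 0.0050297.
P(Central | evidence) = 0.0002772 / 0.0050297 ≈ 0.0551.

0.0551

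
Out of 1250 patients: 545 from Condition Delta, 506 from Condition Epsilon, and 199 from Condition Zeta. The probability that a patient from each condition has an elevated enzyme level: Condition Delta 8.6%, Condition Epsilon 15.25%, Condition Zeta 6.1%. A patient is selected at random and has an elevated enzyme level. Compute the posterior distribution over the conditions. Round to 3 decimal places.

Condition Delta 0.344, Condition Epsilon 0.567, Condition Zeta 0.089

Compute prior × likelihood for every hypothesis:
  Condition Delta: 0.436 × 0.086 = 0.037496
  Condition Epsilon: 0.4048 × 0.1525 = 0.061732
  Condition Zeta: 0.1592 × 0.061 = 0.0097112
Sum = 0.1089392.
P(Condition Delta | elevated) = 0.037496/0.1089392 ≈ 0.344
P(Condition Epsilon | elevated) = 0.061732/0.1089392 ≈ 0.567
P(Condition Zeta | elevated) = 0.0097112/0.1089392 ≈ 0.089
(Check: 0.344+0.567+0.089 = 1.000.)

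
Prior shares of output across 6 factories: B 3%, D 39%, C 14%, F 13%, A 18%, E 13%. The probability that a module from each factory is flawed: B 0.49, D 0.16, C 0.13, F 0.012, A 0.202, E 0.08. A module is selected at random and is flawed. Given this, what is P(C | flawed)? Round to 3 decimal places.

Unnormalized posteriors (prior × likelihood):
  B: 0.03 × 0.49 = 0.0147
  D: 0.39 × 0.16 = 0.0624
  C: 0.14 × 0.13 = 0.0182
  F: 0.13 × 0.012 = 0.00156
  A: 0.18 × 0.202 = 0.03636
  E: 0.13 × 0.08 = 0.0104
Normalizing constant = 0.14362.
P(C | evidence) = 0.0182 / 0.14362 ≈ 0.127.

0.127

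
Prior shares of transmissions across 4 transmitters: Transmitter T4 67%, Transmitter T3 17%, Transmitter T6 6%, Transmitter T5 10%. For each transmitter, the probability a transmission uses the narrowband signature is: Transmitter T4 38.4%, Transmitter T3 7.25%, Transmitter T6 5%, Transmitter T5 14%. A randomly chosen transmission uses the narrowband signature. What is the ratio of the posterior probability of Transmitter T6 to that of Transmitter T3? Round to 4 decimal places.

Compute prior × likelihood for every hypothesis:
  Transmitter T4: 0.67 × 0.384 = 0.25728
  Transmitter T3: 0.17 × 0.0725 = 0.012325
  Transmitter T6: 0.06 × 0.05 = 0.003
  Transmitter T5: 0.1 × 0.14 = 0.014
Normalizing constant = 0.286605.
The ratio is 0.003 / 0.012325 (the normalizer cancels) = 0.2434.

0.2434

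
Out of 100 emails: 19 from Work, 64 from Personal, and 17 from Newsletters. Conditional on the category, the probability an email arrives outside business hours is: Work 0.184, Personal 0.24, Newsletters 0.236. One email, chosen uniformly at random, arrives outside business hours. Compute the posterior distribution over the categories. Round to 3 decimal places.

By Bayes' rule, posterior ∝ prior × likelihood:
  Work: 0.19 × 0.184 = 0.03496
  Personal: 0.64 × 0.24 = 0.1536
  Newsletters: 0.17 × 0.236 = 0.04012
Total = 0.22868.
P(Work | off-hours) = 0.03496/0.22868 ≈ 0.153
P(Personal | off-hours) = 0.1536/0.22868 ≈ 0.672
P(Newsletters | off-hours) = 0.04012/0.22868 ≈ 0.175
(Check: 0.153+0.672+0.175 = 1.000.)

Work 0.153, Personal 0.672, Newsletters 0.175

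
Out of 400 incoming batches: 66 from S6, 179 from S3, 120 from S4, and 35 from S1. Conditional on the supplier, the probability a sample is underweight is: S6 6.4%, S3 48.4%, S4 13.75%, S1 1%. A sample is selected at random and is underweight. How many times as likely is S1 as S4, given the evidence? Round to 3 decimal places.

0.021

Unnormalized posteriors (prior × likelihood):
  S6: 0.165 × 0.064 = 0.01056
  S3: 0.4475 × 0.484 = 0.21659
  S4: 0.3 × 0.1375 = 0.04125
  S1: 0.0875 × 0.01 = 0.000875
Normalizing constant = 0.269275.
The ratio is 0.000875 / 0.04125 (the normalizer cancels) = 0.021.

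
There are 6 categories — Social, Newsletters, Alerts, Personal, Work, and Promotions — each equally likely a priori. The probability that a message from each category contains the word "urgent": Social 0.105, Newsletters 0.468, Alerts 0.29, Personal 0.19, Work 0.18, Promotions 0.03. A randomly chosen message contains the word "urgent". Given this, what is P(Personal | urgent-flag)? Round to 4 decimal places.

0.1504

With a uniform prior (1/6 each), posterior ∝ likelihood:
  Social: 0.105
  Newsletters: 0.468
  Alerts: 0.29
  Personal: 0.19
  Work: 0.18
  Promotions: 0.03
Total = 1.263.
P(Personal | evidence) = 0.19 / 1.263 ≈ 0.1504.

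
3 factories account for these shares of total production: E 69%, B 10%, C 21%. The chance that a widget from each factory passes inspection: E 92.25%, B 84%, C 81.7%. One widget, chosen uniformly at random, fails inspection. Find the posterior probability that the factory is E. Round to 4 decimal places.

0.4956

Taking complements, P(nonconforming | each) = E 0.0775, B 0.16, C 0.183.
Compute prior × likelihood for every hypothesis:
  E: 0.69 × 0.0775 = 0.053475
  B: 0.1 × 0.16 = 0.016
  C: 0.21 × 0.183 = 0.03843
Total = 0.107905.
P(E | evidence) = 0.053475 / 0.107905 ≈ 0.4956.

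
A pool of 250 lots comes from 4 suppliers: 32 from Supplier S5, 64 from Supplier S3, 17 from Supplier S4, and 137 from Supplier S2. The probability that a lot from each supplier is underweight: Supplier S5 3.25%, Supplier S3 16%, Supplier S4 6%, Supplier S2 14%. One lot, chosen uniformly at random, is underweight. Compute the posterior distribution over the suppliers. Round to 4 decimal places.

Compute prior × likelihood for every hypothesis:
  Supplier S5: 0.128 × 0.0325 = 0.00416
  Supplier S3: 0.256 × 0.16 = 0.04096
  Supplier S4: 0.068 × 0.06 = 0.00408
  Supplier S2: 0.548 × 0.14 = 0.07672
Normalizing constant = 0.12592.
P(Supplier S5 | underweight) = 0.00416/0.12592 ≈ 0.0330
P(Supplier S3 | underweight) = 0.04096/0.12592 ≈ 0.3253
P(Supplier S4 | underweight) = 0.00408/0.12592 ≈ 0.0324
P(Supplier S2 | underweight) = 0.07672/0.12592 ≈ 0.6093

Supplier S5 0.0330, Supplier S3 0.3253, Supplier S4 0.0324, Supplier S2 0.6093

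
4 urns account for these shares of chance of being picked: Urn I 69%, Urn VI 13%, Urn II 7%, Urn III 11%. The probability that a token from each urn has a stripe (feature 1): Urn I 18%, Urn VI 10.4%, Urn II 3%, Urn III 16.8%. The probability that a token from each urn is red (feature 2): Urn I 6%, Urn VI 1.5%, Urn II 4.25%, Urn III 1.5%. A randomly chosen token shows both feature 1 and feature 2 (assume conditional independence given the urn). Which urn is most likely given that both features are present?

Urn I

Unnormalized posteriors (prior × likelihood):
  Urn I: 0.69 × 0.18 × 0.06 = 0.007452
  Urn VI: 0.13 × 0.104 × 0.015 = 0.0002028
  Urn II: 0.07 × 0.03 × 0.0425 = 0.00008925
  Urn III: 0.11 × 0.168 × 0.015 = 0.0002772
Sum = 0.00802125.
Largest term belongs to Urn I, so Urn I is most probable.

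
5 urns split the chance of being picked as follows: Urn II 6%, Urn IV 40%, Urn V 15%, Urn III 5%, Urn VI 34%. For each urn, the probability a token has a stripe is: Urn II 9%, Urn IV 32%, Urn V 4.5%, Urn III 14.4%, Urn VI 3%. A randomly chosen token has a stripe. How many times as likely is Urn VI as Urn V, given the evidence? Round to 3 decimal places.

Prior × likelihood for each hypothesis:
  Urn II: 0.06 × 0.09 = 0.0054
  Urn IV: 0.4 × 0.32 = 0.128
  Urn V: 0.15 × 0.045 = 0.00675
  Urn III: 0.05 × 0.144 = 0.0072
  Urn VI: 0.34 × 0.03 = 0.0102
Sum = 0.15755.
The ratio is 0.0102 / 0.00675 (the normalizer cancels) = 1.511.

1.511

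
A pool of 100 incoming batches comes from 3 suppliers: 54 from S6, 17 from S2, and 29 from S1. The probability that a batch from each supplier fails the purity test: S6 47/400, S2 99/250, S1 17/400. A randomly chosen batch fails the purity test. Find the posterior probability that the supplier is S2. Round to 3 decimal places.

By Bayes' rule, posterior ∝ prior × likelihood:
  S6: 0.54 × 0.1175 = 0.06345
  S2: 0.17 × 0.396 = 0.06732
  S1: 0.29 × 0.0425 = 0.012325
Normalizing constant = 0.143095.
P(S2 | evidence) = 0.06732 / 0.143095 ≈ 0.470.

0.470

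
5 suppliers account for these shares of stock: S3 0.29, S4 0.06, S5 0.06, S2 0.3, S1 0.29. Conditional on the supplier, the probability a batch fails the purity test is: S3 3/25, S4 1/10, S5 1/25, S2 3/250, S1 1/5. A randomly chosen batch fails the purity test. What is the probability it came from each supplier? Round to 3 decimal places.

By Bayes' rule, posterior ∝ prior × likelihood:
  S3: 0.29 × 0.12 = 0.0348
  S4: 0.06 × 0.1 = 0.006
  S5: 0.06 × 0.04 = 0.0024
  S2: 0.3 × 0.012 = 0.0036
  S1: 0.29 × 0.2 = 0.058
Total = 0.1048.
P(S3 | off-spec) = 0.0348/0.1048 ≈ 0.332
P(S4 | off-spec) = 0.006/0.1048 ≈ 0.057
P(S5 | off-spec) = 0.0024/0.1048 ≈ 0.023
P(S2 | off-spec) = 0.0036/0.1048 ≈ 0.034
P(S1 | off-spec) = 0.058/0.1048 ≈ 0.553

S3 0.332, S4 0.057, S5 0.023, S2 0.034, S1 0.553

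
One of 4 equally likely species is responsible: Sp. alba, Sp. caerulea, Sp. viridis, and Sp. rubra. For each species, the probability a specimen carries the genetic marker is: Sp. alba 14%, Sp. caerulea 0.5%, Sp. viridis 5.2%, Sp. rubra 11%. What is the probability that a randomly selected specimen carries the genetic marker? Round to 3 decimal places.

Since the prior is uniform, the posterior is proportional to the likelihood:
  Sp. alba: 0.14
  Sp. caerulea: 0.005
  Sp. viridis: 0.052
  Sp. rubra: 0.11
P(marker) = (1/4) × (0.14 + 0.005 + 0.052 + 0.11) = 0.307/4 ≈ 0.077.

0.077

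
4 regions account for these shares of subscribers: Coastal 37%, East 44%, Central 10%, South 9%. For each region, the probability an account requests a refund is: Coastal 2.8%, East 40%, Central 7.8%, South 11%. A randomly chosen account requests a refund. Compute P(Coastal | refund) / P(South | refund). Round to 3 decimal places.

Prior × likelihood for each hypothesis:
  Coastal: 0.37 × 0.028 = 0.01036
  East: 0.44 × 0.4 = 0.176
  Central: 0.1 × 0.078 = 0.0078
  South: 0.09 × 0.11 = 0.0099
Sum = 0.20406.
The ratio is 0.01036 / 0.0099 (the normalizer cancels) = 1.046.

1.046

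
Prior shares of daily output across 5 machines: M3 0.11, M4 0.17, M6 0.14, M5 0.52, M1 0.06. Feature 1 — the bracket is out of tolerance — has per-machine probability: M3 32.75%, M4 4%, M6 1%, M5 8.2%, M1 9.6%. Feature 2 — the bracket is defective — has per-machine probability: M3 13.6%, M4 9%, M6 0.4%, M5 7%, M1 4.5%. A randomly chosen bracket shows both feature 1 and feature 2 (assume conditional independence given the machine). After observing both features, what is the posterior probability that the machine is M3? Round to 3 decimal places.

0.559

Prior × likelihood for each hypothesis:
  M3: 0.11 × 0.3275 × 0.136 = 0.0048994
  M4: 0.17 × 0.04 × 0.09 = 0.000612
  M6: 0.14 × 0.01 × 0.004 = 0.0000056
  M5: 0.52 × 0.082 × 0.07 = 0.0029848
  M1: 0.06 × 0.096 × 0.045 = 0.0002592
Total = 0.008761.
P(M3 | evidence) = 0.0048994 / 0.008761 ≈ 0.559.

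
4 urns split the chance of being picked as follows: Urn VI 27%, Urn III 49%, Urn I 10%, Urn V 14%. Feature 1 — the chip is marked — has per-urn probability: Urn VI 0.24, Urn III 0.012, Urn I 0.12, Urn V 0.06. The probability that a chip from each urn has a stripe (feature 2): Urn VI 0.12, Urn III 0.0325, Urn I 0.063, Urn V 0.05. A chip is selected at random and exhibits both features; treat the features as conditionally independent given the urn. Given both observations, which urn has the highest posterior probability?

Urn VI

Prior × likelihood for each hypothesis:
  Urn VI: 0.27 × 0.24 × 0.12 = 0.007776
  Urn III: 0.49 × 0.012 × 0.0325 = 0.0001911
  Urn I: 0.1 × 0.12 × 0.063 = 0.000756
  Urn V: 0.14 × 0.06 × 0.05 = 0.00042
Normalizing constant = 0.0091431.
Largest term belongs to Urn VI, so Urn VI is most probable.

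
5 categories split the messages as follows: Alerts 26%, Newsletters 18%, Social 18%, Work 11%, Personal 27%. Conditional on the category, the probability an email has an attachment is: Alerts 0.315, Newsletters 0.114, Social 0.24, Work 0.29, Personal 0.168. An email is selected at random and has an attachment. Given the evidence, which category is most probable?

Prior × likelihood for each hypothesis:
  Alerts: 0.26 × 0.315 = 0.0819
  Newsletters: 0.18 × 0.114 = 0.02052
  Social: 0.18 × 0.24 = 0.0432
  Work: 0.11 × 0.29 = 0.0319
  Personal: 0.27 × 0.168 = 0.04536
Total = 0.22288.
Largest term belongs to Alerts, so Alerts is most probable.

Alerts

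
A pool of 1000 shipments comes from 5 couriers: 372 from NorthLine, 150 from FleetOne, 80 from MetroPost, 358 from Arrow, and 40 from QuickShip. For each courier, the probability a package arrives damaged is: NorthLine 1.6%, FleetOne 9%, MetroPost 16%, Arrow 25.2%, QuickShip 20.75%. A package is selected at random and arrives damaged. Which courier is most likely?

Prior × likelihood for each hypothesis:
  NorthLine: 0.372 × 0.016 = 0.005952
  FleetOne: 0.15 × 0.09 = 0.0135
  MetroPost: 0.08 × 0.16 = 0.0128
  Arrow: 0.358 × 0.252 = 0.090216
  QuickShip: 0.04 × 0.2075 = 0.0083
Total = 0.130768.
Largest term belongs to Arrow, so Arrow is most probable.

Arrow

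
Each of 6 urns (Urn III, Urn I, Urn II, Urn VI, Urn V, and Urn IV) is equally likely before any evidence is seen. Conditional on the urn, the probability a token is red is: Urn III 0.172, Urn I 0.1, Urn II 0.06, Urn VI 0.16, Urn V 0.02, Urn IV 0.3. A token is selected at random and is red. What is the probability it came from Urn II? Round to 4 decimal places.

0.0739

With a uniform prior (1/6 each), posterior ∝ likelihood:
  Urn III: 0.172
  Urn I: 0.1
  Urn II: 0.06
  Urn VI: 0.16
  Urn V: 0.02
  Urn IV: 0.3
Normalizing constant = 0.812.
P(Urn II | evidence) = 0.06 / 0.812 ≈ 0.0739.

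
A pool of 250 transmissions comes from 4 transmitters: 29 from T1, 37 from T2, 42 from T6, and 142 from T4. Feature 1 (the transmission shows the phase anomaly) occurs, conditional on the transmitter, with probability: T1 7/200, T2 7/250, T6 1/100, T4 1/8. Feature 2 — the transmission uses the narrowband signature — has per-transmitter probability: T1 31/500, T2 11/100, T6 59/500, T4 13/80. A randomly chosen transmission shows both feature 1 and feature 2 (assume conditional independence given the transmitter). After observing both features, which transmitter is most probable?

T4

Prior × likelihood for each hypothesis:
  T1: 0.116 × 0.035 × 0.062 = 0.00025172
  T2: 0.148 × 0.028 × 0.11 = 0.00045584
  T6: 0.168 × 0.01 × 0.118 = 0.00019824
  T4: 0.568 × 0.125 × 0.1625 = 0.0115375
Sum = 0.0124433.
Largest term belongs to T4, so T4 is most probable.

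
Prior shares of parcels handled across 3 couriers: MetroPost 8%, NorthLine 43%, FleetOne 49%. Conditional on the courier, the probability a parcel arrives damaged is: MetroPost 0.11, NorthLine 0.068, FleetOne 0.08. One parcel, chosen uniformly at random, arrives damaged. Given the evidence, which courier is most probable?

FleetOne

By Bayes' rule, posterior ∝ prior × likelihood:
  MetroPost: 0.08 × 0.11 = 0.0088
  NorthLine: 0.43 × 0.068 = 0.02924
  FleetOne: 0.49 × 0.08 = 0.0392
Sum = 0.07724.
Largest term belongs to FleetOne, so FleetOne is most probable.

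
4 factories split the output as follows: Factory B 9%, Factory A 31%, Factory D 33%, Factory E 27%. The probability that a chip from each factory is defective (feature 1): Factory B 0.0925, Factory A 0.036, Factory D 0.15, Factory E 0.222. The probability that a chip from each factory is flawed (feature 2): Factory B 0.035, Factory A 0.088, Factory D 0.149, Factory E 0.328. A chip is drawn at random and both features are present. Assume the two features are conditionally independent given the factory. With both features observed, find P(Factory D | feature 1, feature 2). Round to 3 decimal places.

0.261

Unnormalized posteriors (prior × likelihood):
  Factory B: 0.09 × 0.0925 × 0.035 = 0.000291375
  Factory A: 0.31 × 0.036 × 0.088 = 0.00098208
  Factory D: 0.33 × 0.15 × 0.149 = 0.0073755
  Factory E: 0.27 × 0.222 × 0.328 = 0.01966032
Normalizing constant = 0.028309275.
P(Factory D | evidence) = 0.0073755 / 0.028309275 ≈ 0.261.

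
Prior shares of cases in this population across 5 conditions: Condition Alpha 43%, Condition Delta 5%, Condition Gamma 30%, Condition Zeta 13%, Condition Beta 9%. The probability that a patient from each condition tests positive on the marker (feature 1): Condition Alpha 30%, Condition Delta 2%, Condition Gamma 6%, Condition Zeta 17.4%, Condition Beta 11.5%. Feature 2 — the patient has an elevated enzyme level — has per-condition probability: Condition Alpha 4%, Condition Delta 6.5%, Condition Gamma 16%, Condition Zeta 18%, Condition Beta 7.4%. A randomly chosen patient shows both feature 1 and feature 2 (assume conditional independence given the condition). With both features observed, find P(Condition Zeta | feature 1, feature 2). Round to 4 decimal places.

Unnormalized posteriors (prior × likelihood):
  Condition Alpha: 0.43 × 0.3 × 0.04 = 0.00516
  Condition Delta: 0.05 × 0.02 × 0.065 = 0.000065
  Condition Gamma: 0.3 × 0.06 × 0.16 = 0.00288
  Condition Zeta: 0.13 × 0.174 × 0.18 = 0.0040716
  Condition Beta: 0.09 × 0.115 × 0.074 = 0.0007659
Sum = 0.0129425.
P(Condition Zeta | evidence) = 0.0040716 / 0.0129425 ≈ 0.3146.

0.3146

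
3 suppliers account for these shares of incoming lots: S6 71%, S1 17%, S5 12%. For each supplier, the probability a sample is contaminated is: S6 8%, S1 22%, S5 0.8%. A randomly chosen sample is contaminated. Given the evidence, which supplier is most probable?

Compute prior × likelihood for every hypothesis:
  S6: 0.71 × 0.08 = 0.0568
  S1: 0.17 × 0.22 = 0.0374
  S5: 0.12 × 0.008 = 0.00096
Normalizing constant = 0.09516.
Largest term belongs to S6, so S6 is most probable.

S6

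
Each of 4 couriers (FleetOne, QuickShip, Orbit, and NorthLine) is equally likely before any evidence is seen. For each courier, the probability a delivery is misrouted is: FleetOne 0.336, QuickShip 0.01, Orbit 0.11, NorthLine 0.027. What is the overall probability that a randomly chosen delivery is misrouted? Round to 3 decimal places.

0.121

Since the prior is uniform, the posterior is proportional to the likelihood:
  FleetOne: 0.336
  QuickShip: 0.01
  Orbit: 0.11
  NorthLine: 0.027
P(misrouted) = (1/4) × (0.336 + 0.01 + 0.11 + 0.027) = 0.483/4 ≈ 0.121.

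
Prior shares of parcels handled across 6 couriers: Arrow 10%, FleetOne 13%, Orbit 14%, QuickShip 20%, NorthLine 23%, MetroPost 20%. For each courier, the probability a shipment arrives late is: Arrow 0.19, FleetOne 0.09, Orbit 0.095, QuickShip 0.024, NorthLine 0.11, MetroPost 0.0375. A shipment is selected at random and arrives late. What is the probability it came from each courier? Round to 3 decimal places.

Arrow 0.233, FleetOne 0.143, Orbit 0.163, QuickShip 0.059, NorthLine 0.310, MetroPost 0.092

By Bayes' rule, posterior ∝ prior × likelihood:
  Arrow: 0.1 × 0.19 = 0.019
  FleetOne: 0.13 × 0.09 = 0.0117
  Orbit: 0.14 × 0.095 = 0.0133
  QuickShip: 0.2 × 0.024 = 0.0048
  NorthLine: 0.23 × 0.11 = 0.0253
  MetroPost: 0.2 × 0.0375 = 0.0075
Sum = 0.0816.
P(Arrow | late) = 0.019/0.0816 ≈ 0.233
P(FleetOne | late) = 0.0117/0.0816 ≈ 0.143
P(Orbit | late) = 0.0133/0.0816 ≈ 0.163
P(QuickShip | late) = 0.0048/0.0816 ≈ 0.059
P(NorthLine | late) = 0.0253/0.0816 ≈ 0.310
P(MetroPost | late) = 0.0075/0.0816 ≈ 0.092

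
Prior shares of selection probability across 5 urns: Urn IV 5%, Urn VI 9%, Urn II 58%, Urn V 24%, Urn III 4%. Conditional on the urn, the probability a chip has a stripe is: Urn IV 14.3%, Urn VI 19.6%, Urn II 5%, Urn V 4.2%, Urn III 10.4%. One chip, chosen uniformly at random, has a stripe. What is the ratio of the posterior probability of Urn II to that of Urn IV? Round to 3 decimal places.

By Bayes' rule, posterior ∝ prior × likelihood:
  Urn IV: 0.05 × 0.143 = 0.00715
  Urn VI: 0.09 × 0.196 = 0.01764
  Urn II: 0.58 × 0.05 = 0.029
  Urn V: 0.24 × 0.042 = 0.01008
  Urn III: 0.04 × 0.104 = 0.00416
Normalizing constant = 0.06803.
The ratio is 0.029 / 0.00715 (the normalizer cancels) = 4.056.

4.056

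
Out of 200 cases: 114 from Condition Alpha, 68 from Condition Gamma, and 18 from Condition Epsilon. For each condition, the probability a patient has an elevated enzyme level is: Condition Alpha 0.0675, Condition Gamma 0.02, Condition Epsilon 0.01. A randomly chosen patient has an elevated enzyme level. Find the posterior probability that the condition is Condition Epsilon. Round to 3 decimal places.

Compute prior × likelihood for every hypothesis:
  Condition Alpha: 0.57 × 0.0675 = 0.038475
  Condition Gamma: 0.34 × 0.02 = 0.0068
  Condition Epsilon: 0.09 × 0.01 = 0.0009
Sum = 0.046175.
P(Condition Epsilon | evidence) = 0.0009 / 0.046175 ≈ 0.019.

0.019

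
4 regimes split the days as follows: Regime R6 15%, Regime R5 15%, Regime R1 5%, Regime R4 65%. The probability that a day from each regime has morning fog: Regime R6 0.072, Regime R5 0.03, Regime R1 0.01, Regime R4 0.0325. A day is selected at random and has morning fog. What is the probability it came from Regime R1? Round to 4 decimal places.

Compute prior × likelihood for every hypothesis:
  Regime R6: 0.15 × 0.072 = 0.0108
  Regime R5: 0.15 × 0.03 = 0.0045
  Regime R1: 0.05 × 0.01 = 0.0005
  Regime R4: 0.65 × 0.0325 = 0.021125
Normalizing constant = 0.036925.
P(Regime R1 | evidence) = 0.0005 / 0.036925 ≈ 0.0135.

0.0135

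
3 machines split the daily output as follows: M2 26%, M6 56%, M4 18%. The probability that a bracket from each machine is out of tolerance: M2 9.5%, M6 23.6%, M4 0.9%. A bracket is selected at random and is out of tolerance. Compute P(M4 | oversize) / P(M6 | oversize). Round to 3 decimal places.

By Bayes' rule, posterior ∝ prior × likelihood:
  M2: 0.26 × 0.095 = 0.0247
  M6: 0.56 × 0.236 = 0.13216
  M4: 0.18 × 0.009 = 0.00162
Total = 0.15848.
The ratio is 0.00162 / 0.13216 (the normalizer cancels) = 0.012.

0.012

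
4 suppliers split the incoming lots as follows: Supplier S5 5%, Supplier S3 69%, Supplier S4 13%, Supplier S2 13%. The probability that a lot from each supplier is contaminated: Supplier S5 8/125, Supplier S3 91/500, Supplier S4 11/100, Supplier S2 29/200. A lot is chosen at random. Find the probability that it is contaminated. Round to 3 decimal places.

Unnormalized posteriors (prior × likelihood):
  Supplier S5: 0.05 × 0.064 = 0.0032
  Supplier S3: 0.69 × 0.182 = 0.12558
  Supplier S4: 0.13 × 0.11 = 0.0143
  Supplier S2: 0.13 × 0.145 = 0.01885
P(contaminated) = 0.0032 + 0.12558 + 0.0143 + 0.01885 = 0.16193 → 0.162.

0.162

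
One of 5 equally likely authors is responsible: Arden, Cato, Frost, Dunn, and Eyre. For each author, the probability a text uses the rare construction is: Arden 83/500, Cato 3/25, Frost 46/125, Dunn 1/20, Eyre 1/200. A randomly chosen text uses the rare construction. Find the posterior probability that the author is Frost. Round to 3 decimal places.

0.519

With a uniform prior (1/5 each), posterior ∝ likelihood:
  Arden: 0.166
  Cato: 0.12
  Frost: 0.368
  Dunn: 0.05
  Eyre: 0.005
Sum = 0.709.
P(Frost | evidence) = 0.368 / 0.709 ≈ 0.519.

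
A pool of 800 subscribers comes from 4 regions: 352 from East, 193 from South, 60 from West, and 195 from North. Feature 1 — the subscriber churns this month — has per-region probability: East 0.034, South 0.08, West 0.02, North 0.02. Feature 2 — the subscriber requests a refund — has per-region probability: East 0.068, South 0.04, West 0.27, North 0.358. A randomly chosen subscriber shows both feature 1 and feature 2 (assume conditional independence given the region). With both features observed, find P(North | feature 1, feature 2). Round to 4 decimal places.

0.4430

Compute prior × likelihood for every hypothesis:
  East: 0.44 × 0.034 × 0.068 = 0.00101728
  South: 0.24125 × 0.08 × 0.04 = 0.000772
  West: 0.075 × 0.02 × 0.27 = 0.000405
  North: 0.24375 × 0.02 × 0.358 = 0.00174525
Sum = 0.00393953.
P(North | evidence) = 0.00174525 / 0.00393953 ≈ 0.4430.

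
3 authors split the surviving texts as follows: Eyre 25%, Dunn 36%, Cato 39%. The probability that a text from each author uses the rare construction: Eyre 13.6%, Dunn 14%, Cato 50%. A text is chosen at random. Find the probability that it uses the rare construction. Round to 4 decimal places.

0.2794

Prior × likelihood for each hypothesis:
  Eyre: 0.25 × 0.136 = 0.034
  Dunn: 0.36 × 0.14 = 0.0504
  Cato: 0.39 × 0.5 = 0.195
P(rare-form) = 0.034 + 0.0504 + 0.195 = 0.2794 → 0.2794.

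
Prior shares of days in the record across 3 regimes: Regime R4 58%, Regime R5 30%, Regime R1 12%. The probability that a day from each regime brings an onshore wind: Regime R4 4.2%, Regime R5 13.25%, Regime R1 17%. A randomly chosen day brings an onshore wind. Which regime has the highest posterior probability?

Compute prior × likelihood for every hypothesis:
  Regime R4: 0.58 × 0.042 = 0.02436
  Regime R5: 0.3 × 0.1325 = 0.03975
  Regime R1: 0.12 × 0.17 = 0.0204
Sum = 0.08451.
Largest term belongs to Regime R5, so Regime R5 is most probable.

Regime R5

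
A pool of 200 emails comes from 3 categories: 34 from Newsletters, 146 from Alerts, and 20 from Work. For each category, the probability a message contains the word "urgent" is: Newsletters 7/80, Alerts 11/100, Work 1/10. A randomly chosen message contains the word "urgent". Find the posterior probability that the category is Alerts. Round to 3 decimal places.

By Bayes' rule, posterior ∝ prior × likelihood:
  Newsletters: 0.17 × 0.0875 = 0.014875
  Alerts: 0.73 × 0.11 = 0.0803
  Work: 0.1 × 0.1 = 0.01
Normalizing constant = 0.105175.
P(Alerts | evidence) = 0.0803 / 0.105175 ≈ 0.763.

0.763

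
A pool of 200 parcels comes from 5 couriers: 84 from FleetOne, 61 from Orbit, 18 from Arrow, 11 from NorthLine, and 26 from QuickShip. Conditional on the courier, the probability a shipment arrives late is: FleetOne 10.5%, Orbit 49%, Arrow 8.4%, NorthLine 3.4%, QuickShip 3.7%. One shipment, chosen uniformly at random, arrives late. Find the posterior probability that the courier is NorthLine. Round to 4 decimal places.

Prior × likelihood for each hypothesis:
  FleetOne: 0.42 × 0.105 = 0.0441
  Orbit: 0.305 × 0.49 = 0.14945
  Arrow: 0.09 × 0.084 = 0.00756
  NorthLine: 0.055 × 0.034 = 0.00187
  QuickShip: 0.13 × 0.037 = 0.00481
Sum = 0.20779.
P(NorthLine | evidence) = 0.00187 / 0.20779 ≈ 0.0090.

0.0090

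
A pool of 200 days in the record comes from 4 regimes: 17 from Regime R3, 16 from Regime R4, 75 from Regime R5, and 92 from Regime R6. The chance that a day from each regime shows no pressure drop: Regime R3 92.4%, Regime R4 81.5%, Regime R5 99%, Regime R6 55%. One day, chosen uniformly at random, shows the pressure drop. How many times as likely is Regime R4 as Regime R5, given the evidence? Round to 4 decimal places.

Taking complements, P(drop | each) = Regime R3 0.076, Regime R4 0.185, Regime R5 0.01, Regime R6 0.45.
Prior × likelihood for each hypothesis:
  Regime R3: 0.085 × 0.076 = 0.00646
  Regime R4: 0.08 × 0.185 = 0.0148
  Regime R5: 0.375 × 0.01 = 0.00375
  Regime R6: 0.46 × 0.45 = 0.207
Sum = 0.23201.
The ratio is 0.0148 / 0.00375 (the normalizer cancels) = 3.9467.

3.9467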